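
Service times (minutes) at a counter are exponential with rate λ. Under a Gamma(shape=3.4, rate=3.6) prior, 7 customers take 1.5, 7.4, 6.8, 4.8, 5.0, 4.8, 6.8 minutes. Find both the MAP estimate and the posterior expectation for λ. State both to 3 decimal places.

Σ times = 37.1. Posterior: Gamma(shape = 3.4+7 = 10.4, rate = 3.6+37.1 = 40.7).
Mode = (α−1)/β = 9.4/40.7 = 0.231.
Mean = α/β = 10.4/40.7 = 0.256.
The mean is pulled above the mode by the posterior's right skew.

MAP = 0.231, posterior mean = 0.256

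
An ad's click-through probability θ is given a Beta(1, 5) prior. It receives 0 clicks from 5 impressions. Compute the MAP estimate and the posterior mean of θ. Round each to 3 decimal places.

Posterior: Beta(1+0, 5+5) = Beta(1, 10).
Since α = 1 ≤ 1 and β > 1, the Beta density is monotone decreasing on [0,1]; the mode is at 0.
Mean = 1/(1+10) = 0.091.
Right-skewed posterior ⇒ mode < mean.

MAP = 0.000; posterior mean = 0.091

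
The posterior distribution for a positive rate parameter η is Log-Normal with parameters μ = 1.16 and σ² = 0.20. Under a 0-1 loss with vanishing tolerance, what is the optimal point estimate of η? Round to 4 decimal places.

Mode = exp(μ − σ²) = exp(0.96) = 2.6117.
Mean = exp(μ + σ²/2) = exp(1.260) = 3.5254.
This is the posterior mode — the MAP estimate.

2.6117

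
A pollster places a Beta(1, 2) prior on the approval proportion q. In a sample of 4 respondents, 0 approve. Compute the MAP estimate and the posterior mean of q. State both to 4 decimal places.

MAP = 0.0000, posterior mean = 0.1429

Posterior: Beta(1+0, 2+4) = Beta(1, 6).
Since α = 1 ≤ 1 and β > 1, the Beta density is monotone decreasing on [0,1]; the mode is at 0.
Mean = 1/(1+6) = 0.1429.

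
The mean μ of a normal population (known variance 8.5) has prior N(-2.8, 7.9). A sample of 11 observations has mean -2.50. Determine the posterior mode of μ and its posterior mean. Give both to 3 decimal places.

Posterior for μ is Normal. Precision-weighted mean: (1/7.9·-2.8 + 11/8.5·-2.50) / (1/7.9 + 11/8.5) = -2.527.
A Normal posterior is symmetric, so mode = mean.

MAP = -2.527, posterior mean = -2.527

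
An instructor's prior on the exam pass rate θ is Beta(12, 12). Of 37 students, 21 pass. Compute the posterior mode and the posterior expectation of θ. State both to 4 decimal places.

MAP: 0.5424. Posterior mean: 0.5410.

Posterior: Beta(12+21, 12+16) = Beta(33, 28).
Mode = (33−1)/(33+28−2) = 32/59 = 0.5424.
Mean = 33/(33+28) = 33/61 = 0.5410.
The mean is pulled below the mode by the posterior's left skew.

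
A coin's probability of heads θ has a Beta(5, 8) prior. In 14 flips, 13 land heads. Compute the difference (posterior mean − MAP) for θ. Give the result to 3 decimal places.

-0.013

Posterior: Beta(5+13, 8+1) = Beta(18, 9).
Mode = (18−1)/(18+9−2) = 17/25 = 0.680.
Mean = 18/(18+9) = 18/27 = 0.667.
Difference = 0.667 − 0.680 = -0.013.
Mode > mean: the posterior has a left tail.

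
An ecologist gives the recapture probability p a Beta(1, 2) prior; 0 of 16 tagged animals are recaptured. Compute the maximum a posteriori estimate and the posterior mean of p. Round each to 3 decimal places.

Posterior: Beta(1+0, 2+16) = Beta(1, 18).
Since α = 1 ≤ 1 and β > 1, the Beta density is monotone decreasing on [0,1]; the mode is at 0.
Mean = 1/(1+18) = 0.053.
The posterior is right-skewed, so the mean exceeds the mode.

MAP = 0.000; posterior mean = 0.053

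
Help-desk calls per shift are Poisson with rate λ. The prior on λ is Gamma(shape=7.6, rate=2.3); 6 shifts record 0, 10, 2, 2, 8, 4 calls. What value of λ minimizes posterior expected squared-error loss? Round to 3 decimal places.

Σ counts = 26. Posterior: Gamma(shape = 7.6+26 = 33.6, rate = 2.3+6 = 8.3).
Mode = (α−1)/β = 32.6/8.3 = 3.928.
Mean = α/β = 33.6/8.3 = 4.048.
Squared-error loss ⇒ the optimal estimator is the posterior mean.

4.048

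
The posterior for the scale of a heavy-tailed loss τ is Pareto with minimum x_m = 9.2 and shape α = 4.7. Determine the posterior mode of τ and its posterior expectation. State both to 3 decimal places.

The Pareto density is strictly decreasing on [x_m, ∞), so the mode is x_m = 9.200.
Mean = α·x_m/(α−1) = 4.7·9.2/3.7 = 11.686.

posterior mode = 9.200, posterior expectation = 11.686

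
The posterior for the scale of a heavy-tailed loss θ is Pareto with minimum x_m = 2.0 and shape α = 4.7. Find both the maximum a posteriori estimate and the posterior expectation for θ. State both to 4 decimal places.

MAP = 2.0000; posterior mean = 2.5405

The Pareto density is strictly decreasing on [x_m, ∞), so the mode is x_m = 2.0000.
Mean = α·x_m/(α−1) = 4.7·2.0/3.7 = 2.5405.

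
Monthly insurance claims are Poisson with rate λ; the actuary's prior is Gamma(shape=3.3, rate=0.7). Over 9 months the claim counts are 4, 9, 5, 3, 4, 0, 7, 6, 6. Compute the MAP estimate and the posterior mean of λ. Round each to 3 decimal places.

Σ counts = 44. Posterior: Gamma(shape = 3.3+44 = 47.3, rate = 0.7+9 = 9.7).
Mode = (α−1)/β = 46.3/9.7 = 4.773.
Mean = α/β = 47.3/9.7 = 4.876.
Right-skewed posterior ⇒ mode < mean.

λ_MAP = 4.773, E[λ|data] = 4.876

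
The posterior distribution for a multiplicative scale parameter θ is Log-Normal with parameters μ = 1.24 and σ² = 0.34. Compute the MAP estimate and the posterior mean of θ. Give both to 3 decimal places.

MAP = 2.460; posterior mean = 4.096

Mode = exp(μ − σ²) = exp(0.90) = 2.460.
Mean = exp(μ + σ²/2) = exp(1.410) = 4.096.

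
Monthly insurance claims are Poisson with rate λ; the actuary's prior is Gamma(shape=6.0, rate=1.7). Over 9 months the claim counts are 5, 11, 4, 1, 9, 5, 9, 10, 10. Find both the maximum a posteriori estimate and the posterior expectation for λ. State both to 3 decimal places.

Σ counts = 64. Posterior: Gamma(shape = 6.0+64 = 70.0, rate = 1.7+9 = 10.7).
Mode = (α−1)/β = 69.0/10.7 = 6.449.
Mean = α/β = 70.0/10.7 = 6.542.
Right-skewed posterior ⇒ mode < mean.

MAP = 6.449; posterior mean = 6.542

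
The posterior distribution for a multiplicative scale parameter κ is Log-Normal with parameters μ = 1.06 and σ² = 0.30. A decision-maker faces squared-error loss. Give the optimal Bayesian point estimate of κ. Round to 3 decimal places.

3.353

Mode = exp(μ − σ²) = exp(0.76) = 2.138.
Mean = exp(μ + σ²/2) = exp(1.210) = 3.353.
Squared-error loss ⇒ the optimal estimator is the posterior mean.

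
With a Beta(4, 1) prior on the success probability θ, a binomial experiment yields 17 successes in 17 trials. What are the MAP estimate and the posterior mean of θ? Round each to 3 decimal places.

MAP = 1.000; posterior mean = 0.955

Posterior: Beta(4+17, 1+0) = Beta(21, 1).
Since β = 1 ≤ 1 and α > 1, the Beta density is monotone increasing on [0,1]; the mode is at 1.
Mean = 21/(21+1) = 0.955.
Mode > mean: the posterior has a left tail.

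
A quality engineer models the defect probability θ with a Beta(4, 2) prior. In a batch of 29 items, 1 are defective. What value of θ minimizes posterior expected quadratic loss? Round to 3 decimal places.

Posterior: Beta(4+1, 2+28) = Beta(5, 30).
Mode = (5−1)/(5+30−2) = 4/33 = 0.121.
Mean = 5/(5+30) = 5/35 = 0.143.
Quadratic loss ⇒ the optimal estimator is the posterior mean.

0.143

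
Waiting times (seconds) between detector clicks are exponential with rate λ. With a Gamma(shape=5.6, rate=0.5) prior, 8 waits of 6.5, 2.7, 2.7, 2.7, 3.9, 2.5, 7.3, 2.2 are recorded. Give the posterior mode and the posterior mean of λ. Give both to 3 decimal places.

MAP: 0.406. Posterior mean: 0.439.

Σ times = 30.5. Posterior: Gamma(shape = 5.6+8 = 13.6, rate = 0.5+30.5 = 31.0).
Mode = (α−1)/β = 12.6/31.0 = 0.406.
Mean = α/β = 13.6/31.0 = 0.439.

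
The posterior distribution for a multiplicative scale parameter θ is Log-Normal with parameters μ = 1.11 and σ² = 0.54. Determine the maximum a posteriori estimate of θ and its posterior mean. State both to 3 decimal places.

Mode = exp(μ − σ²) = exp(0.57) = 1.768.
Mean = exp(μ + σ²/2) = exp(1.380) = 3.975.

MAP = 1.768; posterior mean = 3.975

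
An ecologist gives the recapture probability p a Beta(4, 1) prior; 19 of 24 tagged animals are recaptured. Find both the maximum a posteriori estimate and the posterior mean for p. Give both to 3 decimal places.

MAP = 0.815; posterior mean = 0.793

Posterior: Beta(4+19, 1+5) = Beta(23, 6).
Mode = (23−1)/(23+6−2) = 22/27 = 0.815.
Mean = 23/(23+6) = 23/29 = 0.793.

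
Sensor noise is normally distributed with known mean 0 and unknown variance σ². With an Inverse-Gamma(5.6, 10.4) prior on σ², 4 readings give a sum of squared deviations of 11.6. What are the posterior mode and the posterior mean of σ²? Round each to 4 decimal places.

Posterior: Inverse-Gamma(shape = 5.6+4/2 = 7.6, scale = 10.4+11.6/2 = 16.2).
Mode = β/(α+1) = 16.2/8.6 = 1.8837.
Mean = β/(α−1) = 16.2/6.6 = 2.4545.

MAP = 1.8837, posterior mean = 2.4545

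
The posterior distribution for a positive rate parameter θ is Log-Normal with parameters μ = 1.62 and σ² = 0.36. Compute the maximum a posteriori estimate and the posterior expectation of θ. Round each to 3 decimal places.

maximum a posteriori estimate = 3.525, posterior expectation = 6.050

Mode = exp(μ − σ²) = exp(1.26) = 3.525.
Mean = exp(μ + σ²/2) = exp(1.800) = 6.050.
Mean > mode: the posterior has a right tail.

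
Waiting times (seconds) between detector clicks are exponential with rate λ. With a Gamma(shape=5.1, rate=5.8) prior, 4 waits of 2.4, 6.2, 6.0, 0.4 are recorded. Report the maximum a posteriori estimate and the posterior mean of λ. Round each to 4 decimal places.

MAP = 0.3894, posterior mean = 0.4375

Σ times = 15.0. Posterior: Gamma(shape = 5.1+4 = 9.1, rate = 5.8+15.0 = 20.8).
Mode = (α−1)/β = 8.1/20.8 = 0.3894.
Mean = α/β = 9.1/20.8 = 0.4375.
Mean > mode: the posterior has a right tail.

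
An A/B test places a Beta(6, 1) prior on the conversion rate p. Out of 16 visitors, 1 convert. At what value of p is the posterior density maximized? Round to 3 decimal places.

0.286

Posterior: Beta(6+1, 1+15) = Beta(7, 16).
Mode = (7−1)/(7+16−2) = 6/21 = 0.286.
Mean = 7/(7+16) = 7/23 = 0.304.
This is the posterior mode — the MAP estimate.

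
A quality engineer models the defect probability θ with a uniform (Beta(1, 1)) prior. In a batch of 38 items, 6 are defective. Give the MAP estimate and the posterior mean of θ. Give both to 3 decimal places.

θ_MAP = 0.158, E[θ|data] = 0.175

Posterior: Beta(1+6, 1+32) = Beta(7, 33).
Mode = (7−1)/(7+33−2) = 6/38 = 0.158.
Mean = 7/(7+33) = 7/40 = 0.175.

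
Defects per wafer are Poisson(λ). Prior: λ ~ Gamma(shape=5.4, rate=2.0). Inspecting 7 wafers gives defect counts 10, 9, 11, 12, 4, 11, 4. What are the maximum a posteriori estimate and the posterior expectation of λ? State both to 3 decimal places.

MAP: 7.267. Posterior mean: 7.378.

Σ counts = 61. Posterior: Gamma(shape = 5.4+61 = 66.4, rate = 2.0+7 = 9.0).
Mode = (α−1)/β = 65.4/9.0 = 7.267.
Mean = α/β = 66.4/9.0 = 7.378.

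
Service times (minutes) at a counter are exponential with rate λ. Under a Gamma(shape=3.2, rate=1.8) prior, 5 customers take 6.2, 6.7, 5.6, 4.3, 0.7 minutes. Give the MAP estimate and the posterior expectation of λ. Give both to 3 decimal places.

Σ times = 23.5. Posterior: Gamma(shape = 3.2+5 = 8.2, rate = 1.8+23.5 = 25.3).
Mode = (α−1)/β = 7.2/25.3 = 0.285.
Mean = α/β = 8.2/25.3 = 0.324.

MAP estimate = 0.285, posterior expectation = 0.324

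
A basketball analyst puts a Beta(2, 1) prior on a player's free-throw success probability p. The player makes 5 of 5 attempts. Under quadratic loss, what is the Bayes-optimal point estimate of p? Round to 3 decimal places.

Posterior: Beta(2+5, 1+0) = Beta(7, 1).
Since β = 1 ≤ 1 and α > 1, the Beta density is monotone increasing on [0,1]; the mode is at 1.
Mean = 7/(7+1) = 0.875.
Quadratic loss ⇒ the optimal estimator is the posterior mean.

0.875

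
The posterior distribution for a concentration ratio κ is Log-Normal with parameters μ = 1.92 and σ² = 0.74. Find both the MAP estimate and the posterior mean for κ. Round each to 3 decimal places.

Mode = exp(μ − σ²) = exp(1.18) = 3.254.
Mean = exp(μ + σ²/2) = exp(2.290) = 9.875.
Right-skewed posterior ⇒ mode < mean.

κ_MAP = 3.254, E[κ|data] = 9.875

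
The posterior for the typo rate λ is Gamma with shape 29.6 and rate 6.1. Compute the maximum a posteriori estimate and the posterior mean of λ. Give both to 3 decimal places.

Mode = (α−1)/β = 28.6/6.1 = 4.689.
Mean = α/β = 29.6/6.1 = 4.852.

λ_MAP = 4.689, E[λ|data] = 4.852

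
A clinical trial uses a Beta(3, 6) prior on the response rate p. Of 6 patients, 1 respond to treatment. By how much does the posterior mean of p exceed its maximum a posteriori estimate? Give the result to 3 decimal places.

Posterior: Beta(3+1, 6+5) = Beta(4, 11).
Mode = (4−1)/(4+11−2) = 3/13 = 0.231.
Mean = 4/(4+11) = 4/15 = 0.267.
Difference = 0.267 − 0.231 = 0.036.
The posterior is right-skewed, so the mean exceeds the mode.

0.036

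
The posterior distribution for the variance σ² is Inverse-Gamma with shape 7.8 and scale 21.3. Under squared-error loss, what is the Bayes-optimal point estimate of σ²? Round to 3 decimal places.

3.132

Mode = β/(α+1) = 21.3/8.8 = 2.420.
Mean = β/(α−1) = 21.3/6.8 = 3.132.
Squared-error loss ⇒ the optimal estimator is the posterior mean.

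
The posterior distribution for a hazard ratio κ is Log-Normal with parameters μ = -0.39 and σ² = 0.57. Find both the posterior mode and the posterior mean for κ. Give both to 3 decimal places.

MAP: 0.383. Posterior mean: 0.900.

Mode = exp(μ − σ²) = exp(-0.96) = 0.383.
Mean = exp(μ + σ²/2) = exp(-0.105) = 0.900.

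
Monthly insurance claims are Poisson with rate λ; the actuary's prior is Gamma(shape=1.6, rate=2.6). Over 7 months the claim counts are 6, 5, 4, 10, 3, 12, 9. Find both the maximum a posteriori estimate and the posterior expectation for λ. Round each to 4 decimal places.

Σ counts = 49. Posterior: Gamma(shape = 1.6+49 = 50.6, rate = 2.6+7 = 9.6).
Mode = (α−1)/β = 49.6/9.6 = 5.1667.
Mean = α/β = 50.6/9.6 = 5.2708.

MAP: 5.1667. Posterior mean: 5.2708.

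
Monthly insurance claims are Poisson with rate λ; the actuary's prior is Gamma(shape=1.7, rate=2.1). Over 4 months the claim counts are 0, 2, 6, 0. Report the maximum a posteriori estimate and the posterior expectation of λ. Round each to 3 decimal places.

maximum a posteriori estimate = 1.426, posterior expectation = 1.590

Σ counts = 8. Posterior: Gamma(shape = 1.7+8 = 9.7, rate = 2.1+4 = 6.1).
Mode = (α−1)/β = 8.7/6.1 = 1.426.
Mean = α/β = 9.7/6.1 = 1.590.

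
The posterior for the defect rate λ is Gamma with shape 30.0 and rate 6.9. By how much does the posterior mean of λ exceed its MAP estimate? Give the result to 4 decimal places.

Mode = (α−1)/β = 29.0/6.9 = 4.2029.
Mean = α/β = 30.0/6.9 = 4.3478.
Difference = 4.3478 − 4.2029 = 0.1449.
The mean is pulled above the mode by the posterior's right skew.

0.1449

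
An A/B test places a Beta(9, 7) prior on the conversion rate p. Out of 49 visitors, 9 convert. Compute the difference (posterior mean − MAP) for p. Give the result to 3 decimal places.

Posterior: Beta(9+9, 7+40) = Beta(18, 47).
Mode = (18−1)/(18+47−2) = 17/63 = 0.270.
Mean = 18/(18+47) = 18/65 = 0.277.
Difference = 0.277 − 0.270 = 0.007.
The mean is pulled above the mode by the posterior's right skew.

0.007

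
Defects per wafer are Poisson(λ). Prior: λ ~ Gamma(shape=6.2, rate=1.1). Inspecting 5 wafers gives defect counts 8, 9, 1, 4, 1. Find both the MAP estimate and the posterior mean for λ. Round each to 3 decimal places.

Σ counts = 23. Posterior: Gamma(shape = 6.2+23 = 29.2, rate = 1.1+5 = 6.1).
Mode = (α−1)/β = 28.2/6.1 = 4.623.
Mean = α/β = 29.2/6.1 = 4.787.
The posterior is right-skewed, so the mean exceeds the mode.

MAP: 4.623. Posterior mean: 4.787.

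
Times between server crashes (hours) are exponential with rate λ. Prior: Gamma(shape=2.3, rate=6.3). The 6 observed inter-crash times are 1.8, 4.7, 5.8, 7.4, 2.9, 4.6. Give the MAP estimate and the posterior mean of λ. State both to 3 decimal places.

Σ times = 27.2. Posterior: Gamma(shape = 2.3+6 = 8.3, rate = 6.3+27.2 = 33.5).
Mode = (α−1)/β = 7.3/33.5 = 0.218.
Mean = α/β = 8.3/33.5 = 0.248.

MAP = 0.218; posterior mean = 0.248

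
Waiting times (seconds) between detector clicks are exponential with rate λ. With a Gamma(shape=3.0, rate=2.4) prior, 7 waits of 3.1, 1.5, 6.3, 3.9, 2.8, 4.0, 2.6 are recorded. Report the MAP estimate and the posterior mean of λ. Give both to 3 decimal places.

MAP = 0.338, posterior mean = 0.376

Σ times = 24.2. Posterior: Gamma(shape = 3.0+7 = 10.0, rate = 2.4+24.2 = 26.6).
Mode = (α−1)/β = 9.0/26.6 = 0.338.
Mean = α/β = 10.0/26.6 = 0.376.
The posterior is right-skewed, so the mean exceeds the mode.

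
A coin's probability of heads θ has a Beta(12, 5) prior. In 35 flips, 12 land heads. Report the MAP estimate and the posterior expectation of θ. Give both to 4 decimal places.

Posterior: Beta(12+12, 5+23) = Beta(24, 28).
Mode = (24−1)/(24+28−2) = 23/50 = 0.4600.
Mean = 24/(24+28) = 24/52 = 0.4615.
Mean > mode: the posterior has a right tail.

MAP = 0.4600, posterior mean = 0.4615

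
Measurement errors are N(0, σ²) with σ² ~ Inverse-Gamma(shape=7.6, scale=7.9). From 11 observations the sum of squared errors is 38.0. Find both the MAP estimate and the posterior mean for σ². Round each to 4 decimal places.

Posterior: Inverse-Gamma(shape = 7.6+11/2 = 13.1, scale = 7.9+38.0/2 = 26.9).
Mode = β/(α+1) = 26.9/14.1 = 1.9078.
Mean = β/(α−1) = 26.9/12.1 = 2.2231.

MAP = 1.9078; posterior mean = 2.2231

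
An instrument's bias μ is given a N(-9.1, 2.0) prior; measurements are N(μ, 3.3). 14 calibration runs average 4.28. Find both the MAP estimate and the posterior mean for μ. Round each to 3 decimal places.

Posterior for μ is Normal. Precision-weighted mean: (1/2.0·-9.1 + 14/3.3·4.28) / (1/2.0 + 14/3.3) = 2.869.
A Normal posterior is symmetric, so mode = mean.

MAP = 2.869, posterior mean = 2.869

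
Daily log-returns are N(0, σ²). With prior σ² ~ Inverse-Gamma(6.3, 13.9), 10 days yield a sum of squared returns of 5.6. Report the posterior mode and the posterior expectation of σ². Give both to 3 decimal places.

MAP = 1.358; posterior mean = 1.621

Posterior: Inverse-Gamma(shape = 6.3+10/2 = 11.3, scale = 13.9+5.6/2 = 16.7).
Mode = β/(α+1) = 16.7/12.3 = 1.358.
Mean = β/(α−1) = 16.7/10.3 = 1.621.
The posterior is right-skewed, so the mean exceeds the mode.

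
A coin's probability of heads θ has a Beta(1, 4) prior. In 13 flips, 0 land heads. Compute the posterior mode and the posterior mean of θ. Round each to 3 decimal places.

Posterior: Beta(1+0, 4+13) = Beta(1, 17).
Since α = 1 ≤ 1 and β > 1, the Beta density is monotone decreasing on [0,1]; the mode is at 0.
Mean = 1/(1+17) = 0.056.
Mean > mode: the posterior has a right tail.

θ_MAP = 0.000, E[θ|data] = 0.056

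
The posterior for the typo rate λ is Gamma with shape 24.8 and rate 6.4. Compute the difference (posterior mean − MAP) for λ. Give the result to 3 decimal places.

Mode = (α−1)/β = 23.8/6.4 = 3.719.
Mean = α/β = 24.8/6.4 = 3.875.
Difference = 3.875 − 3.719 = 0.156.
Right-skewed posterior ⇒ mode < mean.

0.156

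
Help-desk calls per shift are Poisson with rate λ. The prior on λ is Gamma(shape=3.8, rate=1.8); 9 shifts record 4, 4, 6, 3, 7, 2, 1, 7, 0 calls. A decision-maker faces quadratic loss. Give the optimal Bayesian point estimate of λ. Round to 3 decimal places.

Σ counts = 34. Posterior: Gamma(shape = 3.8+34 = 37.8, rate = 1.8+9 = 10.8).
Mode = (α−1)/β = 36.8/10.8 = 3.407.
Mean = α/β = 37.8/10.8 = 3.500.
Quadratic loss ⇒ the optimal estimator is the posterior mean.

3.500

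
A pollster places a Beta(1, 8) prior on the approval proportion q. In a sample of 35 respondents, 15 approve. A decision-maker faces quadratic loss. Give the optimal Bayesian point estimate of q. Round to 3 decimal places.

Posterior: Beta(1+15, 8+20) = Beta(16, 28).
Mode = (16−1)/(16+28−2) = 15/42 = 0.357.
Mean = 16/(16+28) = 16/44 = 0.364.
Quadratic loss ⇒ the optimal estimator is the posterior mean.

0.364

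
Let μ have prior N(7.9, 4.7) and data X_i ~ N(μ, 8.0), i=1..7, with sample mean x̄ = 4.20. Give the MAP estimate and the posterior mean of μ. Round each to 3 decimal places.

MAP estimate = 4.924, posterior mean = 4.924

Posterior for μ is Normal. Precision-weighted mean: (1/4.7·7.9 + 7/8.0·4.20) / (1/4.7 + 7/8.0) = 4.924.
A Normal posterior is symmetric, so mode = mean.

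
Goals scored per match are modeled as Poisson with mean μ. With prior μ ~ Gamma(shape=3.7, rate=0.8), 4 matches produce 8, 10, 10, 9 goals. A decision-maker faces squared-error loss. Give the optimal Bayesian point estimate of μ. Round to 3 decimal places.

Σ counts = 37. Posterior: Gamma(shape = 3.7+37 = 40.7, rate = 0.8+4 = 4.8).
Mode = (α−1)/β = 39.7/4.8 = 8.271.
Mean = α/β = 40.7/4.8 = 8.479.
Squared-error loss ⇒ the optimal estimator is the posterior mean.

8.479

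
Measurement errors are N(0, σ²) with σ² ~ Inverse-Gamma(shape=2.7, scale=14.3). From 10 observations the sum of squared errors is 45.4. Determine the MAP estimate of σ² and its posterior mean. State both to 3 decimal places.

MAP = 4.253; posterior mean = 5.522

Posterior: Inverse-Gamma(shape = 2.7+10/2 = 7.7, scale = 14.3+45.4/2 = 37.0).
Mode = β/(α+1) = 37.0/8.7 = 4.253.
Mean = β/(α−1) = 37.0/6.7 = 5.522.
Right-skewed posterior ⇒ mode < mean.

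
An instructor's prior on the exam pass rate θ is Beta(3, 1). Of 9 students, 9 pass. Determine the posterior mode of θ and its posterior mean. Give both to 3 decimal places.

Posterior: Beta(3+9, 1+0) = Beta(12, 1).
Since β = 1 ≤ 1 and α > 1, the Beta density is monotone increasing on [0,1]; the mode is at 1.
Mean = 12/(12+1) = 0.923.

MAP: 1.000. Posterior mean: 0.923.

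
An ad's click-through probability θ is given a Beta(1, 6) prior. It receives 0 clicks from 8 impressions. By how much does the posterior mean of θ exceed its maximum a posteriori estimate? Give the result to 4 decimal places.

0.0667

Posterior: Beta(1+0, 6+8) = Beta(1, 14).
Since α = 1 ≤ 1 and β > 1, the Beta density is monotone decreasing on [0,1]; the mode is at 0.
Mean = 1/(1+14) = 0.0667.
Difference = 0.0667 − 0.0000 = 0.0667.
The mean is pulled above the mode by the posterior's right skew.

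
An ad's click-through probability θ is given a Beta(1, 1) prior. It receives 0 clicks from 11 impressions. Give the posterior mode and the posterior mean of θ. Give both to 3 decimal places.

MAP: 0.000. Posterior mean: 0.077.

Posterior: Beta(1+0, 1+11) = Beta(1, 12).
Since α = 1 ≤ 1 and β > 1, the Beta density is monotone decreasing on [0,1]; the mode is at 0.
Mean = 1/(1+12) = 0.077.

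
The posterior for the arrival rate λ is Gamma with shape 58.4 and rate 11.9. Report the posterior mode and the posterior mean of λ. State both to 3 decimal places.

Mode = (α−1)/β = 57.4/11.9 = 4.824.
Mean = α/β = 58.4/11.9 = 4.908.

λ_MAP = 4.824, E[λ|data] = 4.908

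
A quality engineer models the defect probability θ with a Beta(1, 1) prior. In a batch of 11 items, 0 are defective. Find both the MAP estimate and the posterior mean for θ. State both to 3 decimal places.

Posterior: Beta(1+0, 1+11) = Beta(1, 12).
Since α = 1 ≤ 1 and β > 1, the Beta density is monotone decreasing on [0,1]; the mode is at 0.
Mean = 1/(1+12) = 0.077.

MAP = 0.000, posterior mean = 0.077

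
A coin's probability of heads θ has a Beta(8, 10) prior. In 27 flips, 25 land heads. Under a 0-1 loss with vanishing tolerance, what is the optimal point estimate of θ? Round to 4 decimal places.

0.7442

Posterior: Beta(8+25, 10+2) = Beta(33, 12).
Mode = (33−1)/(33+12−2) = 32/43 = 0.7442.
Mean = 33/(33+12) = 33/45 = 0.7333.
This is the posterior mode — the MAP estimate.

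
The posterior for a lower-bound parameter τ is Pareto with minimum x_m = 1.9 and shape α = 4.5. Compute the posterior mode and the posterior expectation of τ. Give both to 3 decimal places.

posterior mode = 1.900, posterior expectation = 2.443

The Pareto density is strictly decreasing on [x_m, ∞), so the mode is x_m = 1.900.
Mean = α·x_m/(α−1) = 4.5·1.9/3.5 = 2.443.
The posterior is right-skewed, so the mean exceeds the mode.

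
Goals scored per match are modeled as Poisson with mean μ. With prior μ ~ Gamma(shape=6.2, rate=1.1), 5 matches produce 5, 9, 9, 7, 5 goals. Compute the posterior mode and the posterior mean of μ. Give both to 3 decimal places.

μ_MAP = 6.590, E[μ|data] = 6.754

Σ counts = 35. Posterior: Gamma(shape = 6.2+35 = 41.2, rate = 1.1+5 = 6.1).
Mode = (α−1)/β = 40.2/6.1 = 6.590.
Mean = α/β = 41.2/6.1 = 6.754.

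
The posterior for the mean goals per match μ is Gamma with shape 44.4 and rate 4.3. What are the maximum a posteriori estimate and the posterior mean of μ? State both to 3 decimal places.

maximum a posteriori estimate = 10.093, posterior mean = 10.326

Mode = (α−1)/β = 43.4/4.3 = 10.093.
Mean = α/β = 44.4/4.3 = 10.326.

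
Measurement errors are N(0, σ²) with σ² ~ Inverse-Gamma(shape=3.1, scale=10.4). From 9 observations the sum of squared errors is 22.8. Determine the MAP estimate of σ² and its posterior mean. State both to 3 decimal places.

MAP: 2.535. Posterior mean: 3.303.

Posterior: Inverse-Gamma(shape = 3.1+9/2 = 7.6, scale = 10.4+22.8/2 = 21.8).
Mode = β/(α+1) = 21.8/8.6 = 2.535.
Mean = β/(α−1) = 21.8/6.6 = 3.303.
The posterior is right-skewed, so the mean exceeds the mode.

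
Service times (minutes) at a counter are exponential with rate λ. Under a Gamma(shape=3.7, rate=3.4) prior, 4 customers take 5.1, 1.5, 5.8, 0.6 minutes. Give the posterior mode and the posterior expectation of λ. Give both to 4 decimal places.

MAP = 0.4085; posterior mean = 0.4695

Σ times = 13.0. Posterior: Gamma(shape = 3.7+4 = 7.7, rate = 3.4+13.0 = 16.4).
Mode = (α−1)/β = 6.7/16.4 = 0.4085.
Mean = α/β = 7.7/16.4 = 0.4695.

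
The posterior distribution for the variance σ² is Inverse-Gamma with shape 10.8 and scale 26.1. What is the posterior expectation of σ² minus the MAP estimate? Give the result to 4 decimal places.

Mode = β/(α+1) = 26.1/11.8 = 2.2119.
Mean = β/(α−1) = 26.1/9.8 = 2.6633.
Difference = 2.6633 − 2.2119 = 0.4514.

0.4514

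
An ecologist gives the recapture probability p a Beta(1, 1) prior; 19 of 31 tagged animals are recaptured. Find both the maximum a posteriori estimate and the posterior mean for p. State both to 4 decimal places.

Posterior: Beta(1+19, 1+12) = Beta(20, 13).
Mode = (20−1)/(20+13−2) = 19/31 = 0.6129.
With a flat prior the MAP equals the MLE, 19/31.
Mean = 20/(20+13) = 20/33 = 0.6061.
The mean is pulled below the mode by the posterior's left skew.

p_MAP = 0.6129, E[p|data] = 0.6061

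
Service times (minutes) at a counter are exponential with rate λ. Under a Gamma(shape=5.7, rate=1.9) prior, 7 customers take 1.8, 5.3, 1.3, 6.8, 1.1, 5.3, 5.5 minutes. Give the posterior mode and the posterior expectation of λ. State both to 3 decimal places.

MAP = 0.403, posterior mean = 0.438

Σ times = 27.1. Posterior: Gamma(shape = 5.7+7 = 12.7, rate = 1.9+27.1 = 29.0).
Mode = (α−1)/β = 11.7/29.0 = 0.403.
Mean = α/β = 12.7/29.0 = 0.438.
Right-skewed posterior ⇒ mode < mean.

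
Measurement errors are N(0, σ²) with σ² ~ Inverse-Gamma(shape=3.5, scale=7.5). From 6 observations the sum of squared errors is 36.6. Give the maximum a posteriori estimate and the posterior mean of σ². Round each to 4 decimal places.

Posterior: Inverse-Gamma(shape = 3.5+6/2 = 6.5, scale = 7.5+36.6/2 = 25.8).
Mode = β/(α+1) = 25.8/7.5 = 3.4400.
Mean = β/(α−1) = 25.8/5.5 = 4.6909.

MAP = 3.4400, posterior mean = 4.6909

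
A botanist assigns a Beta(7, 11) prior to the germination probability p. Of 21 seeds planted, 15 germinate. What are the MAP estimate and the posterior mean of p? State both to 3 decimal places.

MAP = 0.568; posterior mean = 0.564

Posterior: Beta(7+15, 11+6) = Beta(22, 17).
Mode = (22−1)/(22+17−2) = 21/37 = 0.568.
Mean = 22/(22+17) = 22/39 = 0.564.
Left-skewed posterior ⇒ mean < mode.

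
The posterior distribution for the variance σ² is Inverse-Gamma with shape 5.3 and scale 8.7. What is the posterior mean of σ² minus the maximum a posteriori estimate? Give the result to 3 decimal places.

0.642

Mode = β/(α+1) = 8.7/6.3 = 1.381.
Mean = β/(α−1) = 8.7/4.3 = 2.023.
Difference = 2.023 − 1.381 = 0.642.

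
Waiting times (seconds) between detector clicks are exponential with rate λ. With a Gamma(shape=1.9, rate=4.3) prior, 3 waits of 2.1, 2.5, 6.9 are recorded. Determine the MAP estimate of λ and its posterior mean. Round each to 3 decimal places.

MAP estimate = 0.247, posterior mean = 0.310

Σ times = 11.5. Posterior: Gamma(shape = 1.9+3 = 4.9, rate = 4.3+11.5 = 15.8).
Mode = (α−1)/β = 3.9/15.8 = 0.247.
Mean = α/β = 4.9/15.8 = 0.310.
The mean is pulled above the mode by the posterior's right skew.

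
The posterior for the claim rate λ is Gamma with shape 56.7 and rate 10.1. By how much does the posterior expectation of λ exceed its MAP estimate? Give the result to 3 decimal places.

0.099

Mode = (α−1)/β = 55.7/10.1 = 5.515.
Mean = α/β = 56.7/10.1 = 5.614.
Difference = 5.614 − 5.515 = 0.099.
The mean is pulled above the mode by the posterior's right skew.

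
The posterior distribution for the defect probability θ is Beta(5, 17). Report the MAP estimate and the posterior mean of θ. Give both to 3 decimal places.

MAP = 0.200; posterior mean = 0.227

Mode = (5−1)/(5+17−2) = 4/20 = 0.200.
Mean = 5/(5+17) = 5/22 = 0.227.
Mean > mode: the posterior has a right tail.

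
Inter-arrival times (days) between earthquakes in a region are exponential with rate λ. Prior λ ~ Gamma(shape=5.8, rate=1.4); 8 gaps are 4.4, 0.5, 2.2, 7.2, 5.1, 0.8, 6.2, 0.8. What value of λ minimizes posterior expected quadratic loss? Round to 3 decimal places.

Σ times = 27.2. Posterior: Gamma(shape = 5.8+8 = 13.8, rate = 1.4+27.2 = 28.6).
Mode = (α−1)/β = 12.8/28.6 = 0.448.
Mean = α/β = 13.8/28.6 = 0.483.
Quadratic loss ⇒ the optimal estimator is the posterior mean.

0.483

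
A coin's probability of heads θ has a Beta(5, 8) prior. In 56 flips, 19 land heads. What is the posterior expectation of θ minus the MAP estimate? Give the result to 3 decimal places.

Posterior: Beta(5+19, 8+37) = Beta(24, 45).
Mode = (24−1)/(24+45−2) = 23/67 = 0.343.
Mean = 24/(24+45) = 24/69 = 0.348.
Difference = 0.348 − 0.343 = 0.005.

0.005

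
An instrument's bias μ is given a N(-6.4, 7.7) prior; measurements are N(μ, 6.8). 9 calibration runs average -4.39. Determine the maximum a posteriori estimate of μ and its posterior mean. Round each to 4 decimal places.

MAP = -4.5696; posterior mean = -4.5696

Posterior for μ is Normal. Precision-weighted mean: (1/7.7·-6.4 + 9/6.8·-4.39) / (1/7.7 + 9/6.8) = -4.5696.
A Normal posterior is symmetric, so mode = mean.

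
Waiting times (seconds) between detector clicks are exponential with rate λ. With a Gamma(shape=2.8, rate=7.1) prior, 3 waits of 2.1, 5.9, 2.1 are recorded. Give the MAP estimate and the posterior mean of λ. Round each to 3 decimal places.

MAP estimate = 0.279, posterior mean = 0.337

Σ times = 10.1. Posterior: Gamma(shape = 2.8+3 = 5.8, rate = 7.1+10.1 = 17.2).
Mode = (α−1)/β = 4.8/17.2 = 0.279.
Mean = α/β = 5.8/17.2 = 0.337.
Mean > mode: the posterior has a right tail.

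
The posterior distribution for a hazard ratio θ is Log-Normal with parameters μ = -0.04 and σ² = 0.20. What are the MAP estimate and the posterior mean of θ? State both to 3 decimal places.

Mode = exp(μ − σ²) = exp(-0.24) = 0.787.
Mean = exp(μ + σ²/2) = exp(0.060) = 1.062.

MAP = 0.787; posterior mean = 1.062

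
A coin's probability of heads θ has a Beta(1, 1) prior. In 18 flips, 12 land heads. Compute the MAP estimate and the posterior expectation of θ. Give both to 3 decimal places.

Posterior: Beta(1+12, 1+6) = Beta(13, 7).
Mode = (13−1)/(13+7−2) = 12/18 = 0.667.
Mean = 13/(13+7) = 13/20 = 0.650.
Mode > mean: the posterior has a left tail.

MAP: 0.667. Posterior mean: 0.650.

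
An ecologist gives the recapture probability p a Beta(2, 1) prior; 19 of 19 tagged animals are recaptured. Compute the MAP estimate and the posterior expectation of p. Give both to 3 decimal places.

Posterior: Beta(2+19, 1+0) = Beta(21, 1).
Since β = 1 ≤ 1 and α > 1, the Beta density is monotone increasing on [0,1]; the mode is at 1.
Mean = 21/(21+1) = 0.955.
Mode > mean: the posterior has a left tail.

MAP estimate = 1.000, posterior expectation = 0.955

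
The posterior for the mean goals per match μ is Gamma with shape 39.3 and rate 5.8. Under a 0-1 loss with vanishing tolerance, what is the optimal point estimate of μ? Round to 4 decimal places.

6.6034

Mode = (α−1)/β = 38.3/5.8 = 6.6034.
Mean = α/β = 39.3/5.8 = 6.7759.
This is the posterior mode — the MAP estimate.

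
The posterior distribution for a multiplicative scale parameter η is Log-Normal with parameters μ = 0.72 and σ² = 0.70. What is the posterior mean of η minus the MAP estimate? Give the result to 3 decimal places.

Mode = exp(μ − σ²) = exp(0.02) = 1.020.
Mean = exp(μ + σ²/2) = exp(1.070) = 2.915.
Difference = 2.915 − 1.020 = 1.895.
The mean is pulled above the mode by the posterior's right skew.

1.895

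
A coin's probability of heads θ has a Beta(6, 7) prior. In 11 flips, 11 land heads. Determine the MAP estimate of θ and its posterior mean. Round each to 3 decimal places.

Posterior: Beta(6+11, 7+0) = Beta(17, 7).
Mode = (17−1)/(17+7−2) = 16/22 = 0.727.
Mean = 17/(17+7) = 17/24 = 0.708.
The mean is pulled below the mode by the posterior's left skew.

MAP estimate = 0.727, posterior mean = 0.708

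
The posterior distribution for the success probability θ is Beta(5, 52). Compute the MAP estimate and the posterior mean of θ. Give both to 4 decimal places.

MAP estimate = 0.0727, posterior mean = 0.0877

Mode = (5−1)/(5+52−2) = 4/55 = 0.0727.
Mean = 5/(5+52) = 5/57 = 0.0877.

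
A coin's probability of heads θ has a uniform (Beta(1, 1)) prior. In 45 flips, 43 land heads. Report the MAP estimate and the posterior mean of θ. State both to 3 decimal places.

MAP = 0.956, posterior mean = 0.936

Posterior: Beta(1+43, 1+2) = Beta(44, 3).
Mode = (44−1)/(44+3−2) = 43/45 = 0.956.
With a flat prior the MAP equals the MLE, 43/45.
Mean = 44/(44+3) = 44/47 = 0.936.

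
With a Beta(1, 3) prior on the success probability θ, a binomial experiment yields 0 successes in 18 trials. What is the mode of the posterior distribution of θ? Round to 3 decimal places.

Posterior: Beta(1+0, 3+18) = Beta(1, 21).
Since α = 1 ≤ 1 and β > 1, the Beta density is monotone decreasing on [0,1]; the mode is at 0.
Mean = 1/(1+21) = 0.045.
This is the posterior mode — the MAP estimate.

0.000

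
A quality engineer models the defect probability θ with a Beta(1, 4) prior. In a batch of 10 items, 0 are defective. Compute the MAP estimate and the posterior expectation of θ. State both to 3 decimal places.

Posterior: Beta(1+0, 4+10) = Beta(1, 14).
Since α = 1 ≤ 1 and β > 1, the Beta density is monotone decreasing on [0,1]; the mode is at 0.
Mean = 1/(1+14) = 0.067.
The mean is pulled above the mode by the posterior's right skew.

MAP = 0.000; posterior mean = 0.067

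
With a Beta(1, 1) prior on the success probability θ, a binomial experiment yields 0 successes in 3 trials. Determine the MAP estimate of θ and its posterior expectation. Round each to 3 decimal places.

MAP: 0.000. Posterior mean: 0.200.

Posterior: Beta(1+0, 1+3) = Beta(1, 4).
Since α = 1 ≤ 1 and β > 1, the Beta density is monotone decreasing on [0,1]; the mode is at 0.
Mean = 1/(1+4) = 0.200.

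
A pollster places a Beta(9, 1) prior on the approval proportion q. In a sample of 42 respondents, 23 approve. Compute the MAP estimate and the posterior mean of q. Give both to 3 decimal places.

MAP: 0.620. Posterior mean: 0.615.

Posterior: Beta(9+23, 1+19) = Beta(32, 20).
Mode = (32−1)/(32+20−2) = 31/50 = 0.620.
Mean = 32/(32+20) = 32/52 = 0.615.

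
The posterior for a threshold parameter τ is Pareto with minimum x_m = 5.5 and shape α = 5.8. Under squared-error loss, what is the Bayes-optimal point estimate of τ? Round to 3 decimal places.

6.646

The Pareto density is strictly decreasing on [x_m, ∞), so the mode is x_m = 5.500.
Mean = α·x_m/(α−1) = 5.8·5.5/4.8 = 6.646.
Squared-error loss ⇒ the optimal estimator is the posterior mean.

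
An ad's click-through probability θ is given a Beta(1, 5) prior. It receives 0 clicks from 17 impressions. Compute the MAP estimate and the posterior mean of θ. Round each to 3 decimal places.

MAP = 0.000, posterior mean = 0.043

Posterior: Beta(1+0, 5+17) = Beta(1, 22).
Since α = 1 ≤ 1 and β > 1, the Beta density is monotone decreasing on [0,1]; the mode is at 0.
Mean = 1/(1+22) = 0.043.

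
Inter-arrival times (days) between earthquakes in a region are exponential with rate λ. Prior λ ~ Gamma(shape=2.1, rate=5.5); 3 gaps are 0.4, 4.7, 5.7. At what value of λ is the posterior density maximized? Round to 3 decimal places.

Σ times = 10.8. Posterior: Gamma(shape = 2.1+3 = 5.1, rate = 5.5+10.8 = 16.3).
Mode = (α−1)/β = 4.1/16.3 = 0.252.
Mean = α/β = 5.1/16.3 = 0.313.
This is the posterior mode — the MAP estimate.

0.252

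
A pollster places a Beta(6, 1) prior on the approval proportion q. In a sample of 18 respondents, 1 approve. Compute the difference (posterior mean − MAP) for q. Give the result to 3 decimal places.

Posterior: Beta(6+1, 1+17) = Beta(7, 18).
Mode = (7−1)/(7+18−2) = 6/23 = 0.261.
Mean = 7/(7+18) = 7/25 = 0.280.
Difference = 0.280 − 0.261 = 0.019.
Mean > mode: the posterior has a right tail.

0.019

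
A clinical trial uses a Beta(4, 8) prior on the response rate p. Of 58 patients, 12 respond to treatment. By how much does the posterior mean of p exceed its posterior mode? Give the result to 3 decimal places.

0.008

Posterior: Beta(4+12, 8+46) = Beta(16, 54).
Mode = (16−1)/(16+54−2) = 15/68 = 0.221.
Mean = 16/(16+54) = 16/70 = 0.229.
Difference = 0.229 − 0.221 = 0.008.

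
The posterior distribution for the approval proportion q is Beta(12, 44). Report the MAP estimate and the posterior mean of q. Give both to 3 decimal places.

Mode = (12−1)/(12+44−2) = 11/54 = 0.204.
Mean = 12/(12+44) = 12/56 = 0.214.
The posterior is right-skewed, so the mean exceeds the mode.

q_MAP = 0.204, E[q|data] = 0.214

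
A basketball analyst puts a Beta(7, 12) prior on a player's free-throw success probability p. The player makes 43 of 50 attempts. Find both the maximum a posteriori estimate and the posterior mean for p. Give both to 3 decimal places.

p_MAP = 0.731, E[p|data] = 0.725

Posterior: Beta(7+43, 12+7) = Beta(50, 19).
Mode = (50−1)/(50+19−2) = 49/67 = 0.731.
Mean = 50/(50+19) = 50/69 = 0.725.
Left-skewed posterior ⇒ mean < mode.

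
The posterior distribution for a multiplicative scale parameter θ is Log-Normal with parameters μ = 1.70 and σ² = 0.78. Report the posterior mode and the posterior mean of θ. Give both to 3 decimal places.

Mode = exp(μ − σ²) = exp(0.92) = 2.509.
Mean = exp(μ + σ²/2) = exp(2.090) = 8.085.

MAP: 2.509. Posterior mean: 8.085.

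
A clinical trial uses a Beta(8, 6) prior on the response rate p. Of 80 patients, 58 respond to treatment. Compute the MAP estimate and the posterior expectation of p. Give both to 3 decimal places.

MAP estimate = 0.707, posterior expectation = 0.702

Posterior: Beta(8+58, 6+22) = Beta(66, 28).
Mode = (66−1)/(66+28−2) = 65/92 = 0.707.
Mean = 66/(66+28) = 66/94 = 0.702.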